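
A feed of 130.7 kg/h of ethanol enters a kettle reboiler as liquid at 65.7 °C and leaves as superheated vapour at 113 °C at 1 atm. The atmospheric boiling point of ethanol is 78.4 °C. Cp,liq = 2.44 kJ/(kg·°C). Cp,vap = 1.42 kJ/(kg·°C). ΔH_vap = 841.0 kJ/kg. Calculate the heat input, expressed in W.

Q = 33400 W

liquid 65.7→78.4 °C: 30.988 kJ/kg
vaporisation at 78.4 °C: 841 kJ/kg
vapour 78.4→113 °C: 49.132 kJ/kg
Δh = 30.988 + 841 + 49.132 = 921.12 kJ/kg
Q = ṁ·Δh = 130.7 kg/h × 921.12 kJ/kg = 120390 kJ/h
|Q| = 33.442 kW = 33442 W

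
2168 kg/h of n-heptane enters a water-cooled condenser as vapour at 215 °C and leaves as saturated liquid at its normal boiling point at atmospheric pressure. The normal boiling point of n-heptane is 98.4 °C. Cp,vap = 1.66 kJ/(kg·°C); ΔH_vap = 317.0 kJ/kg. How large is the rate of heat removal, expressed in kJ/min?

Q_c = 18400 kJ/min

vapour 215→98.4 °C: -193.56 kJ/kg
condensation at 98.4 °C: -317 kJ/kg
Δh = -193.56 + -317 = -510.56 kJ/kg
Q = ṁ·Δh = 2168 kg/h × -510.56 kJ/kg = -1.1069e+06 kJ/h
|Q| = 307.47 kW = 18448 kJ/min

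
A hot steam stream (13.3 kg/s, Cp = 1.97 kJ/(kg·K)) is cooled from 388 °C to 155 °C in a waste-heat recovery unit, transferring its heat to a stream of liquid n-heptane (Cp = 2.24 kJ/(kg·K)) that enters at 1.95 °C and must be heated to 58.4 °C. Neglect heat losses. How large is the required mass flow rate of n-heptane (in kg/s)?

ṁ_c = 48.3 kg/s

Heat released by hot stream: Q = 13.3 × 1.97 × (388 − 155) = 6104.8 kJ/s
Energy balance on cold side (adiabatic exchanger): Q = ṁ_c·Cp_c·(T_c,out − T_c,in)
ṁ_c = 6104.8 / [2.24 × (58.4 − 1.95)] = 48.279 kg/s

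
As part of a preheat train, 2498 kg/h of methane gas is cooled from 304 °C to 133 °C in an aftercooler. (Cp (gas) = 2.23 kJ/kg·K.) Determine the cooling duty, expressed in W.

Q_c = 265000 W

Q = ṁ·Cp·ΔT = 2498 × 2.23 × (133 − 304) = -952560 kJ/h
Converting: 952560 / 3600 s = 264.6 kW
Cooling duty = 264600 W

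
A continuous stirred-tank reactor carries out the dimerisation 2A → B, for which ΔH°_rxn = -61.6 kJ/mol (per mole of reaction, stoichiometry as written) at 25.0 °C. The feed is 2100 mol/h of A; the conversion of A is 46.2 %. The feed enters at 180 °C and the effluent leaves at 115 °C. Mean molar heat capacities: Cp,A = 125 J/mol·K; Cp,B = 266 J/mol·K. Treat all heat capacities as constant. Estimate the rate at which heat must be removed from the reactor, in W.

Extent of reaction ξ = 0.462 × 2100 / 2 = 485.1 mol/h
Reaction term: ξ·ΔH°_rxn = 485.1 × -61.6 = -29882 kJ/h
Sensible, feed 180→25 °C: -40688 kJ/h
Outlet flows (mol/h): A 1129.8, B 485.1
Sensible, products 25→115 °C: 24324 kJ/h
Q = ΔH = -46246 kJ/h = -12.846 kW
Heat removed = 12846 W

Q_out = 12800 W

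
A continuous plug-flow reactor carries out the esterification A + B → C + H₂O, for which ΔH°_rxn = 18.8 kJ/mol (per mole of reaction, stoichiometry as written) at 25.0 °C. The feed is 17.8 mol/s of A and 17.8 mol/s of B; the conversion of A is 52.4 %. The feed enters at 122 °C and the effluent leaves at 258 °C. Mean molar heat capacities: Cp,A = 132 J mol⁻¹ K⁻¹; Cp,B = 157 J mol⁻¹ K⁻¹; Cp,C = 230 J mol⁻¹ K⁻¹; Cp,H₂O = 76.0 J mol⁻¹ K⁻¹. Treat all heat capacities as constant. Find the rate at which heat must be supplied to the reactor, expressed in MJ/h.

Extent of reaction ξ = 0.524 × 17.8 = 9.3272 mol/s
Reaction term: ξ·ΔH°_rxn = 9.3272 × 18.8 = 175.35 kJ/s
Sensible, feed 122→25 °C: -498.99 kJ/s
Outlet flows (mol/s): A 8.4728, B 8.4728, C 9.3272, H₂O 9.3272
Sensible, products 25→258 °C: 1235.5 kJ/s
Q = ΔH = 911.91 kJ/s = 911.91 kW
Heat supplied = 3282.9 MJ/h

Q_in = 3280 MJ/h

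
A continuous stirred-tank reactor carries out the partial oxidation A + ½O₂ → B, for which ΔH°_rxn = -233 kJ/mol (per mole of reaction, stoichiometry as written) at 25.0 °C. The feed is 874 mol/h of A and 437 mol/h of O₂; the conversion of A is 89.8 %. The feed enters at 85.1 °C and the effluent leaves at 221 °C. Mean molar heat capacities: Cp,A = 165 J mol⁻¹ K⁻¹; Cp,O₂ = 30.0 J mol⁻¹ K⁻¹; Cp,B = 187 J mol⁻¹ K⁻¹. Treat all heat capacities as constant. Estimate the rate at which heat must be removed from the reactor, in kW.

Q_out = 44.6 kW

Extent of reaction ξ = 0.898 × 874 = 784.85 mol/h
Reaction term: ξ·ΔH°_rxn = 784.85 × -233 = -182870 kJ/h
Sensible, feed 85.1→25 °C: -9454.9 kJ/h
Outlet flows (mol/h): A 89.148, O₂ 44.574, B 784.85
Sensible, products 25→221 °C: 31912 kJ/h
Q = ΔH = -160410 kJ/h = -44.559 kW
Heat removed = 44.559 kW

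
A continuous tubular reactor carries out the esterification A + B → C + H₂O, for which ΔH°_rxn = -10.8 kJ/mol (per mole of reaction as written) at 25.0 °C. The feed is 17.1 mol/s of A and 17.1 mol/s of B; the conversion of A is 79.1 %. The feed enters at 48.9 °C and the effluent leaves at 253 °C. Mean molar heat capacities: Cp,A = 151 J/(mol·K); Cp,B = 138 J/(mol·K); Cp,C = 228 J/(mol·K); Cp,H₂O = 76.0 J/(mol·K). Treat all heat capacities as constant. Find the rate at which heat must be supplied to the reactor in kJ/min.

Q_in = 54500 kJ/min

Extent of reaction ξ = 0.791 × 17.1 = 13.526 mol/s
Reaction term: ξ·ΔH°_rxn = 13.526 × -10.8 = -146.08 kJ/s
Sensible, feed 48.9→25 °C: -118.11 kJ/s
Outlet flows (mol/s): A 3.5739, B 3.5739, C 13.526, H₂O 13.526
Sensible, products 25→253 °C: 1173 kJ/s
Q = ΔH = 908.82 kJ/s = 908.82 kW
Heat supplied = 54529 kJ/min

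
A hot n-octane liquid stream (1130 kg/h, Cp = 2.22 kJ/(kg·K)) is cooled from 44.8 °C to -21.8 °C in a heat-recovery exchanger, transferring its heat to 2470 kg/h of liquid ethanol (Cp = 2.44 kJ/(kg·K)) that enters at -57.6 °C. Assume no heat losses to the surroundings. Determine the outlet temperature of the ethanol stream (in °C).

T_c,out = -29.9 °C

Heat released by hot stream: Q = 1130 × 2.22 × (44.8 − -21.8) = 167070 kJ/h
Energy balance on cold side (adiabatic exchanger): Q = ṁ_c·Cp_c·(T_c,out − T_c,in)
T_c,out = -57.6 + 167070/(2470 × 2.44) = -29.878 °C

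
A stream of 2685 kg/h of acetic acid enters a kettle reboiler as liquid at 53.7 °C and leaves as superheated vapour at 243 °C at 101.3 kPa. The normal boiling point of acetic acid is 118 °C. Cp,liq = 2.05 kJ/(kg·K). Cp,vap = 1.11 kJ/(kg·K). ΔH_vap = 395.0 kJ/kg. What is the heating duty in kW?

Q = 496 kW

liquid 53.7→118 °C: 131.81 kJ/kg
vaporisation at 118 °C: 395 kJ/kg
vapour 118→243 °C: 138.75 kJ/kg
Δh = 131.81 + 395 + 138.75 = 665.56 kJ/kg
Q = ṁ·Δh = 2685 kg/h × 665.56 kJ/kg = 1.787e+06 kJ/h
|Q| = 496.4 kW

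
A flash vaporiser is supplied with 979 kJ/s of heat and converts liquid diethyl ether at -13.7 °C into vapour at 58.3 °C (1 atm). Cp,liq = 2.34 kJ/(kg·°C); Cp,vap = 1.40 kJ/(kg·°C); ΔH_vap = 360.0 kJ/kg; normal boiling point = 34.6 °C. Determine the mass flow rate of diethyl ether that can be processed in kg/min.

ṁ = 116 kg/min

Δh = 2.34×(34.6−-13.7) + 360.0 + 1.40×(58.3−34.6) = 506.2 kJ/kg
Q = 979 kJ/s = 979 kJ/s = 58740 kJ/min
ṁ = Q/Δh = 58740 / 506.2 = 116.04 kg/min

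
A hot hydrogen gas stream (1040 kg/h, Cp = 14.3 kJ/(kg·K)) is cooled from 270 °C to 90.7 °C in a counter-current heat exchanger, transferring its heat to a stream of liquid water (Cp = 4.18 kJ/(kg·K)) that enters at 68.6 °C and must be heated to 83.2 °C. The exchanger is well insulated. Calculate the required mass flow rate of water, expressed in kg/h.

Heat released by hot stream: Q = 1040 × 14.3 × (270 − 90.7) = 2.6665e+06 kJ/h
Energy balance on cold side (adiabatic exchanger): Q = ṁ_c·Cp_c·(T_c,out − T_c,in)
ṁ_c = 2.6665e+06 / [4.18 × (83.2 − 68.6)] = 43694 kg/h

ṁ_c = 43700 kg/h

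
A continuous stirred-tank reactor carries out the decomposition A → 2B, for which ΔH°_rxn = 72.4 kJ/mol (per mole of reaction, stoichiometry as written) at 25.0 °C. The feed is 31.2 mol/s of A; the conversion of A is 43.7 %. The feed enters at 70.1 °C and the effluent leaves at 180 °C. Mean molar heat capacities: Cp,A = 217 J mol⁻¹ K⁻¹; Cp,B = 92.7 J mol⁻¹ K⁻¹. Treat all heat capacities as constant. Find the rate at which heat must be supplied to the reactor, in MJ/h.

Q_in = 5990 MJ/h

Extent of reaction ξ = 0.437 × 31.2 = 13.634 mol/s
Reaction term: ξ·ΔH°_rxn = 13.634 × 72.4 = 987.13 kJ/s
Sensible, feed 70.1→25 °C: -305.35 kJ/s
Outlet flows (mol/s): A 17.566, B 27.269
Sensible, products 25→180 °C: 982.63 kJ/s
Q = ΔH = 1664.4 kJ/s = 1664.4 kW
Heat supplied = 5991.9 MJ/h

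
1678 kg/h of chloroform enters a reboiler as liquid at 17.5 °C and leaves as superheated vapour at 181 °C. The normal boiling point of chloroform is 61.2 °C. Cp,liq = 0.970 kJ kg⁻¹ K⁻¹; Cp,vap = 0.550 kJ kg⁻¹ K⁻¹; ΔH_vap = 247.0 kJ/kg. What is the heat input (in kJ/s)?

liquid 17.5→61.2 °C: 42.389 kJ/kg
vaporisation at 61.2 °C: 247 kJ/kg
vapour 61.2→181 °C: 65.89 kJ/kg
Δh = 42.389 + 247 + 65.89 = 355.28 kJ/kg
Q = ṁ·Δh = 1678 kg/h × 355.28 kJ/kg = 596160 kJ/h
|Q| = 165.6 kW

Q = 166 kJ/s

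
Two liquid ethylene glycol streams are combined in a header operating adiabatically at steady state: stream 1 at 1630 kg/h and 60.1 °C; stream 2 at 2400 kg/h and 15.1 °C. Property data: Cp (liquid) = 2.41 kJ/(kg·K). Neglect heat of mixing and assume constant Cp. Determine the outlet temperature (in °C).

Adiabatic, steady state ⇒ Σ ṁᵢCp,ᵢ(T_out − Tᵢ) = 0
Σ ṁᵢCp,ᵢTᵢ = 1630×2.41×60.1 + 2400×2.41×15.1 = 323430
Σ ṁᵢCp,ᵢ = 1630×2.41 + 2400×2.41 = 9712.3
T_out = 323430 / 9712.3 = 33.301 °C

T_out = 33.3 °C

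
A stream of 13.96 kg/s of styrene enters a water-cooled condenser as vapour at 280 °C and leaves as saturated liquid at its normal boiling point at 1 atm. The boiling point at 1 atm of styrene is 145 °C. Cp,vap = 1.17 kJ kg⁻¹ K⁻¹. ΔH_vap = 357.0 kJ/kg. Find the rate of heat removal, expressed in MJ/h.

vapour 280→145 °C: -157.95 kJ/kg
condensation at 145 °C: -357 kJ/kg
Δh = -157.95 + -357 = -514.95 kJ/kg
Q = ṁ·Δh = 13.96 kg/s × -514.95 kJ/kg = -7188.7 kJ/s
|Q| = 7188.7 kW = 25879 MJ/h

Q_c = 25900 MJ/h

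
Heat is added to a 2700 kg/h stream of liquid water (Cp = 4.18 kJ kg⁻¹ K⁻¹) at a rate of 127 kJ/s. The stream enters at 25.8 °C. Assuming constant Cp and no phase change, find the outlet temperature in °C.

T_out = 66.3 °C

Q = 127 kJ/s = 457200 kJ/h
ΔT = Q/(ṁ·Cp) = 457200/(2700×4.18) = 40.51 K
T_out = 25.8 + 40.51 = 66.31 °C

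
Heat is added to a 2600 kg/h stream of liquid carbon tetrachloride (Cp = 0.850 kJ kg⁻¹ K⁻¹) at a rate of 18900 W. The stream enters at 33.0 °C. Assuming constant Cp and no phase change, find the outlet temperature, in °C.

T_out = 63.8 °C

Q = 18900 W = 68040 kJ/h
ΔT = Q/(ṁ·Cp) = 68040/(2600×0.850) = 30.787 K
T_out = 33.0 + 30.787 = 63.787 °C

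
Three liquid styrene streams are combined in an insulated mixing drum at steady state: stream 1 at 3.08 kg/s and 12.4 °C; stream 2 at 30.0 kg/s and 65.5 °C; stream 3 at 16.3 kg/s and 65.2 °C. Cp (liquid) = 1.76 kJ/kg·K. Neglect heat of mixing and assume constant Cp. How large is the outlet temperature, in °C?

T_out = 62.1 °C

Energy balance with Q = 0: Σ ṁᵢCp,ᵢ(T_out − Tᵢ) = 0
Σ ṁᵢCp,ᵢTᵢ = 3.08×1.76×12.4 + 30.0×1.76×65.5 + 16.3×1.76×65.2 = 5396.1
Σ ṁᵢCp,ᵢ = 3.08×1.76 + 30.0×1.76 + 16.3×1.76 = 86.909
T_out = 5396.1 / 86.909 = 62.089 °C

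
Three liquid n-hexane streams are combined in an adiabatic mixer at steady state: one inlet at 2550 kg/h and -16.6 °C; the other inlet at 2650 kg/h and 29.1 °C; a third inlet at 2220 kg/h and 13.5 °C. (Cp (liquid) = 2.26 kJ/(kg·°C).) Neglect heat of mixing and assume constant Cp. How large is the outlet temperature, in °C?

Energy balance with Q = 0: Σ ṁᵢCp,ᵢ(T_out − Tᵢ) = 0
T_out = Σ ṁᵢCp,ᵢTᵢ / Σ ṁᵢCp,ᵢ
      = 146350 / 16769 = 8.7271 °C

T_out = 8.73 °C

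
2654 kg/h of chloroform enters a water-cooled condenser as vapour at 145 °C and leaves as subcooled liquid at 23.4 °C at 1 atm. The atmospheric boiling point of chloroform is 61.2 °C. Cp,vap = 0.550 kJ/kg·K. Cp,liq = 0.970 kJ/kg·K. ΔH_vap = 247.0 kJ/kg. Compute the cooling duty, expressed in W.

Q_c = 243000 W

vapour 145→61.2 °C: -46.09 kJ/kg
condensation at 61.2 °C: -247 kJ/kg
liquid 61.2→23.4 °C: -36.666 kJ/kg
Δh = -46.09 + -247 + -36.666 = -329.76 kJ/kg
Q = ṁ·Δh = 2654 kg/h × -329.76 kJ/kg = -875170 kJ/h
|Q| = 243.1 kW = 243100 W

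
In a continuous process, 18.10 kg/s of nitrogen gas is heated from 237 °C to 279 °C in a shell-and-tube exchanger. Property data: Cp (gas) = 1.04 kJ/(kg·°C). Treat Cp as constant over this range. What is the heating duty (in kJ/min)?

Q = ṁ·Cp·ΔT = 18.10 × 1.04 × (279 − 237) = 790.61 kJ/s
Heating duty = 47436 kJ/min

Q = 47400 kJ/min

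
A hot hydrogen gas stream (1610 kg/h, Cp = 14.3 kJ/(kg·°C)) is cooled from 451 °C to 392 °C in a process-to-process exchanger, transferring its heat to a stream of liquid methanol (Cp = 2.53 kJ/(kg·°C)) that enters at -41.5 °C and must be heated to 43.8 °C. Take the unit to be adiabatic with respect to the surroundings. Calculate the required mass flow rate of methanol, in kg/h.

ṁ_c = 6290 kg/h

Heat released by hot stream: Q = 1610 × 14.3 × (451 − 392) = 1.3584e+06 kJ/h
Energy balance on cold side (adiabatic exchanger): Q = ṁ_c·Cp_c·(T_c,out − T_c,in)
ṁ_c = 1.3584e+06 / [2.53 × (43.8 − -41.5)] = 6294.3 kg/h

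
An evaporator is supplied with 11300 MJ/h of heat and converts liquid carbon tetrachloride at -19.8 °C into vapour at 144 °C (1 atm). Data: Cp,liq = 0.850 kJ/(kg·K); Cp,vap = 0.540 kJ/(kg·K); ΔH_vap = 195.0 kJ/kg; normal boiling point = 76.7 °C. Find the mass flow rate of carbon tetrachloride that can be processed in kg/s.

ṁ = 10.0 kg/s

Δh = 0.850×(76.7−-19.8) + 195.0 + 0.540×(144−76.7) = 313.37 kJ/kg
Q = 11300 MJ/h = 3138.9 kJ/s = 3138.9 kJ/s
ṁ = Q/Δh = 3138.9 / 313.37 = 10.017 kg/s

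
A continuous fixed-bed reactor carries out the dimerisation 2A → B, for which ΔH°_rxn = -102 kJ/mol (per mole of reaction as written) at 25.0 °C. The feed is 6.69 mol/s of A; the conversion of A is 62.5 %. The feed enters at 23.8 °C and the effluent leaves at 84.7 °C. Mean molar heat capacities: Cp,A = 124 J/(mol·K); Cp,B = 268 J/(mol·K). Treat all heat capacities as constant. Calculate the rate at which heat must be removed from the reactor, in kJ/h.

Q_out = 577000 kJ/h

Extent of reaction ξ = 0.625 × 6.69 / 2 = 2.0906 mol/s
Reaction term: ξ·ΔH°_rxn = 2.0906 × -102 = -213.24 kJ/s
Sensible, feed 23.8→25 °C: 0.99547 kJ/s
Outlet flows (mol/s): A 2.5088, B 2.0906
Sensible, products 25→84.7 °C: 52.021 kJ/s
Q = ΔH = -160.23 kJ/s = -160.23 kW
Heat removed = 576820 kJ/h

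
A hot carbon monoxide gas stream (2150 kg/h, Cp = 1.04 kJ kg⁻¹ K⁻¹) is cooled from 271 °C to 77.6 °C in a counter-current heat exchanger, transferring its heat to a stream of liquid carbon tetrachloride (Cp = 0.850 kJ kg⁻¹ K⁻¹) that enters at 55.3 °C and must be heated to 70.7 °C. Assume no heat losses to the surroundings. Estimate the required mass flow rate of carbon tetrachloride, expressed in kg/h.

ṁ_c = 33000 kg/h

Heat released by hot stream: Q = 2150 × 1.04 × (271 − 77.6) = 432440 kJ/h
Energy balance on cold side (adiabatic exchanger): Q = ṁ_c·Cp_c·(T_c,out − T_c,in)
ṁ_c = 432440 / [0.850 × (70.7 − 55.3)] = 33036 kg/h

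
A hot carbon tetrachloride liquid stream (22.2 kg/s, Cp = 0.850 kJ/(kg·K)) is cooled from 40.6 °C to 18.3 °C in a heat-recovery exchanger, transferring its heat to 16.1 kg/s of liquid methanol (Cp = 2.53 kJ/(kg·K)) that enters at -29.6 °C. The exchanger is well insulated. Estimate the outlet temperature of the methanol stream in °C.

T_c,out = -19.3 °C

Heat released by hot stream: Q = 22.2 × 0.850 × (40.6 − 18.3) = 420.8 kJ/s
Energy balance on cold side (adiabatic exchanger): Q = ṁ_c·Cp_c·(T_c,out − T_c,in)
T_c,out = -29.6 + 420.8/(16.1 × 2.53) = -19.269 °C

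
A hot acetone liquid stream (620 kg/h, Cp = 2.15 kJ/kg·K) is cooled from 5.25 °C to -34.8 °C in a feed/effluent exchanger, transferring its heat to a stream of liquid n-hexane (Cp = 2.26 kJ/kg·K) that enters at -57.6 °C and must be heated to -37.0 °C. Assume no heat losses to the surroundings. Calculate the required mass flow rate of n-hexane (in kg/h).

ṁ_c = 1150 kg/h

Heat released by hot stream: Q = 620 × 2.15 × (5.25 − -34.8) = 53387 kJ/h
Energy balance on cold side (adiabatic exchanger): Q = ṁ_c·Cp_c·(T_c,out − T_c,in)
ṁ_c = 53387 / [2.26 × (-37.0 − -57.6)] = 1146.7 kg/h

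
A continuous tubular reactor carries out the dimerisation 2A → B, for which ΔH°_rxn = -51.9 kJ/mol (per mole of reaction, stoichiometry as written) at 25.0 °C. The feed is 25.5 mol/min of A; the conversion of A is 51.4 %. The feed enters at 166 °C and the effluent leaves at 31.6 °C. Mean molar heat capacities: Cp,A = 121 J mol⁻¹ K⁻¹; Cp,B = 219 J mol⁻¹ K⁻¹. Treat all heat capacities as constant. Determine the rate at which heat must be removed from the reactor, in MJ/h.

Q_out = 45.3 MJ/h

Extent of reaction ξ = 0.514 × 25.5 / 2 = 6.5535 mol/min
Reaction term: ξ·ΔH°_rxn = 6.5535 × -51.9 = -340.13 kJ/min
Sensible, feed 166→25 °C: -435.06 kJ/min
Outlet flows (mol/min): A 12.393, B 6.5535
Sensible, products 25→31.6 °C: 19.369 kJ/min
Q = ΔH = -755.81 kJ/min = -12.597 kW
Heat removed = 45.349 MJ/h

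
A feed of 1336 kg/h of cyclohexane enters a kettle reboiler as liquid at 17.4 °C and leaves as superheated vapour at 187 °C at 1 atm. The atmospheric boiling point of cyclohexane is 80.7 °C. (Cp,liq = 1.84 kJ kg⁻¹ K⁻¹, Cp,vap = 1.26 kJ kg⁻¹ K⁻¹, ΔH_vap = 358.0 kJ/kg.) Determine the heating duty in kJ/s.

Q = 226 kJ/s

liquid 17.4→80.7 °C: 116.47 kJ/kg
vaporisation at 80.7 °C: 358 kJ/kg
vapour 80.7→187 °C: 133.94 kJ/kg
Δh = 116.47 + 358 + 133.94 = 608.41 kJ/kg
Q = ṁ·Δh = 1336 kg/h × 608.41 kJ/kg = 812840 kJ/h
|Q| = 225.79 kW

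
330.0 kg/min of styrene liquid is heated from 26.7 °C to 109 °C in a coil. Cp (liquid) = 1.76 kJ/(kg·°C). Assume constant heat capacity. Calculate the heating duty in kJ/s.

Q = 797 kJ/s

Q = ṁ·Cp·ΔT = 330.0 × 1.76 × (109 − 26.7) = 47800 kJ/min
Converting: 47800 / 60 s = 796.66 kW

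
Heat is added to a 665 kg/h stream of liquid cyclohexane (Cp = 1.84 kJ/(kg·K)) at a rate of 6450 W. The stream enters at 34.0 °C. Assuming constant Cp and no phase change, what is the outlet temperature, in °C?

Q = 6450 W = 23220 kJ/h
ΔT = Q/(ṁ·Cp) = 23220/(665×1.84) = 18.977 K
T_out = 34.0 + 18.977 = 52.977 °C

T_out = 53.0 °C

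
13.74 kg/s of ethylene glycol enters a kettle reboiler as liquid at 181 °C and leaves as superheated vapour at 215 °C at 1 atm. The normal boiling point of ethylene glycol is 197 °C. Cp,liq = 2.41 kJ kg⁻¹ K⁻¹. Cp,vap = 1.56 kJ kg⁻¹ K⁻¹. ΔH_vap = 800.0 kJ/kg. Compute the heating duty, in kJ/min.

Q = 714000 kJ/min

liquid 181→197 °C: 38.56 kJ/kg
vaporisation at 197 °C: 800 kJ/kg
vapour 197→215 °C: 28.08 kJ/kg
Δh = 38.56 + 800 + 28.08 = 866.64 kJ/kg
Q = ṁ·Δh = 13.74 kg/s × 866.64 kJ/kg = 11908 kJ/s
|Q| = 11908 kW = 714460 kJ/min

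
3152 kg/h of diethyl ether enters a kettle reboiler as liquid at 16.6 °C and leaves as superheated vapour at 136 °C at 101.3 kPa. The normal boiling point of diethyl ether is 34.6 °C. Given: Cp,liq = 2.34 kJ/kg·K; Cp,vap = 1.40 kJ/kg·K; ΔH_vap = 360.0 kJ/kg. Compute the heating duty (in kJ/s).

liquid 16.6→34.6 °C: 42.12 kJ/kg
vaporisation at 34.6 °C: 360 kJ/kg
vapour 34.6→136 °C: 141.96 kJ/kg
Δh = 42.12 + 360 + 141.96 = 544.08 kJ/kg
Q = ṁ·Δh = 3152 kg/h × 544.08 kJ/kg = 1.7149e+06 kJ/h
|Q| = 476.37 kW

Q = 476 kJ/s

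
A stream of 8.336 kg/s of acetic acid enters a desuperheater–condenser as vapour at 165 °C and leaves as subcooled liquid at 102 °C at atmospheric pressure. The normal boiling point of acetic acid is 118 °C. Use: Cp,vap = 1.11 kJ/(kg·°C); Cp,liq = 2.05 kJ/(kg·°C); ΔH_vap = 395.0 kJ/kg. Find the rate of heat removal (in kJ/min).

Q_c = 240000 kJ/min

vapour 165→118 °C: -52.17 kJ/kg
condensation at 118 °C: -395 kJ/kg
liquid 118→102 °C: -32.8 kJ/kg
Δh = -52.17 + -395 + -32.8 = -479.97 kJ/kg
Q = ṁ·Δh = 8.336 kg/s × -479.97 kJ/kg = -4001 kJ/s
|Q| = 4001 kW = 240060 kJ/min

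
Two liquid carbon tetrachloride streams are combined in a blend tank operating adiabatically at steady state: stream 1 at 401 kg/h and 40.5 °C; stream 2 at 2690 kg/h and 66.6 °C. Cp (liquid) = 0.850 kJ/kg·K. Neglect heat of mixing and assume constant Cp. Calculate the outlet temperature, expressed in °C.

Adiabatic, steady state ⇒ Σ ṁᵢCp,ᵢ(T_out − Tᵢ) = 0
T_out = Σ ṁᵢCp,ᵢTᵢ / Σ ṁᵢCp,ᵢ
      = 166090 / 2627.3 = 63.214 °C

T_out = 63.2 °C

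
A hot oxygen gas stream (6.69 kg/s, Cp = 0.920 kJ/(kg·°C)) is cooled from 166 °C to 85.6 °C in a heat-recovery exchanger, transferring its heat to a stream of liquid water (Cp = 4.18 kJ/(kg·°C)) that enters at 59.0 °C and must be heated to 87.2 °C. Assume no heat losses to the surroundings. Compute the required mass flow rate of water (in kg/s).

Heat released by hot stream: Q = 6.69 × 0.920 × (166 − 85.6) = 494.85 kJ/s
Energy balance on cold side (adiabatic exchanger): Q = ṁ_c·Cp_c·(T_c,out − T_c,in)
ṁ_c = 494.85 / [4.18 × (87.2 − 59.0)] = 4.198 kg/s

ṁ_c = 4.20 kg/s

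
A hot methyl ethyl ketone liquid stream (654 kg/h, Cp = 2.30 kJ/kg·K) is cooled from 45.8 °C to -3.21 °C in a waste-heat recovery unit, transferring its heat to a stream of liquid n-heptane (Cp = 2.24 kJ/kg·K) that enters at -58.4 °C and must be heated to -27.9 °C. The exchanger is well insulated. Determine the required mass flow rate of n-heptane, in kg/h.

ṁ_c = 1080 kg/h

Heat released by hot stream: Q = 654 × 2.30 × (45.8 − -3.21) = 73721 kJ/h
Energy balance on cold side (adiabatic exchanger): Q = ṁ_c·Cp_c·(T_c,out − T_c,in)
ṁ_c = 73721 / [2.24 × (-27.9 − -58.4)] = 1079.1 kg/h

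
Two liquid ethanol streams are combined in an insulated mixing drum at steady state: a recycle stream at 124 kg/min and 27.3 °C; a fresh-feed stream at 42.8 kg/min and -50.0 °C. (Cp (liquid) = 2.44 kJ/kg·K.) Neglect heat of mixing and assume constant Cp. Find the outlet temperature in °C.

T_out = 7.47 °C

No heat crosses the boundary, so H_out = H_in.
Σ ṁᵢCp,ᵢTᵢ = 124×2.44×27.3 + 42.8×2.44×-50.0 = 3038.3
Σ ṁᵢCp,ᵢ = 124×2.44 + 42.8×2.44 = 406.99
T_out = 3038.3 / 406.99 = 7.4652 °C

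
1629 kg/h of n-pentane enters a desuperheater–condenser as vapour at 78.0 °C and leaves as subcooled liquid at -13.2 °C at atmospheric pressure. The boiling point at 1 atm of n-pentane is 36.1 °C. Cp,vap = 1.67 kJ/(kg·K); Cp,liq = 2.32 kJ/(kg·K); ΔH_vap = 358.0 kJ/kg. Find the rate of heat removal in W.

vapour 78.0→36.1 °C: -69.973 kJ/kg
condensation at 36.1 °C: -358 kJ/kg
liquid 36.1→-13.2 °C: -114.38 kJ/kg
Δh = -69.973 + -358 + -114.38 = -542.35 kJ/kg
Q = ṁ·Δh = 1629 kg/h × -542.35 kJ/kg = -883490 kJ/h
|Q| = 245.41 kW = 245410 W

Q_c = 245000 W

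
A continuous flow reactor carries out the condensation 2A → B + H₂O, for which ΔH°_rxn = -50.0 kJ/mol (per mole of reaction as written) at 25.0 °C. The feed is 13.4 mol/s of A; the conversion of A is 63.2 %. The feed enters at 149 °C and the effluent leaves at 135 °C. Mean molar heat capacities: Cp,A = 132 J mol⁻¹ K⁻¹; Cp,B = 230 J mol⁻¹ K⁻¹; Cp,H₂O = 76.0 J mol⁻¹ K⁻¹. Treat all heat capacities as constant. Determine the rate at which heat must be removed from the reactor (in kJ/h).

Extent of reaction ξ = 0.632 × 13.4 / 2 = 4.2344 mol/s
Reaction term: ξ·ΔH°_rxn = 4.2344 × -50.0 = -211.72 kJ/s
Sensible, feed 149→25 °C: -219.33 kJ/s
Outlet flows (mol/s): A 4.9312, B 4.2344, H₂O 4.2344
Sensible, products 25→135 °C: 214.13 kJ/s
Q = ΔH = -216.92 kJ/s = -216.92 kW
Heat removed = 780910 kJ/h

Q_out = 781000 kJ/h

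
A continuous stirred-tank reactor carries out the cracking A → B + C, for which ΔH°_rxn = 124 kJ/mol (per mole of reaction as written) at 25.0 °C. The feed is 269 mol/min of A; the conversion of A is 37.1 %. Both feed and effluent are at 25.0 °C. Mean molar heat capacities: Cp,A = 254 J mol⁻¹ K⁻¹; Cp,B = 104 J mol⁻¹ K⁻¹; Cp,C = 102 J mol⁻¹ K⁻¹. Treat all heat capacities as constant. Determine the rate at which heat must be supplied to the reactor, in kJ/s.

Extent of reaction ξ = 0.371 × 269 = 99.799 mol/min
Reaction term: ξ·ΔH°_rxn = 99.799 × 124 = 12375 kJ/min
Q = ΔH = 12375 kJ/min = 206.25 kW
Heat supplied = 206.25 kJ/s

Q_in = 206 kJ/s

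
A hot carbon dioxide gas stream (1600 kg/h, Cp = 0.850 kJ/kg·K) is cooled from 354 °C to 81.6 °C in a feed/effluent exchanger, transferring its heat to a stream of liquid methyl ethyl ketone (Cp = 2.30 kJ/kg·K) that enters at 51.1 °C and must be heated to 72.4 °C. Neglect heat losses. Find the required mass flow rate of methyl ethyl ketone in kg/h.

ṁ_c = 7560 kg/h

Heat released by hot stream: Q = 1600 × 0.850 × (354 − 81.6) = 370460 kJ/h
Energy balance on cold side (adiabatic exchanger): Q = ṁ_c·Cp_c·(T_c,out − T_c,in)
ṁ_c = 370460 / [2.30 × (72.4 − 51.1)] = 7562 kg/h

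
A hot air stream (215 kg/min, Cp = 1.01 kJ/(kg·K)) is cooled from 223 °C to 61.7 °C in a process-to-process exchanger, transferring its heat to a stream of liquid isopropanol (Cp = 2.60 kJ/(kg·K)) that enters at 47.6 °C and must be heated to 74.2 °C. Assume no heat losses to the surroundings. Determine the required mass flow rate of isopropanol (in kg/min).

Heat released by hot stream: Q = 215 × 1.01 × (223 − 61.7) = 35026 kJ/min
Energy balance on cold side (adiabatic exchanger): Q = ṁ_c·Cp_c·(T_c,out − T_c,in)
ṁ_c = 35026 / [2.60 × (74.2 − 47.6)] = 506.45 kg/min

ṁ_c = 506 kg/min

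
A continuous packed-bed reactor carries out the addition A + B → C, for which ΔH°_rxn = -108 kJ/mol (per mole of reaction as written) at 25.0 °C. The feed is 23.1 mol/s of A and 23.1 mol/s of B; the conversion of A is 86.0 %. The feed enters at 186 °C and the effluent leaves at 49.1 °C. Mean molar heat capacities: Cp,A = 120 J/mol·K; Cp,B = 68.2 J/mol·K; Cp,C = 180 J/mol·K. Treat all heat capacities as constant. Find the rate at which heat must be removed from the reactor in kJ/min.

Extent of reaction ξ = 0.860 × 23.1 = 19.866 mol/s
Reaction term: ξ·ΔH°_rxn = 19.866 × -108 = -2145.5 kJ/s
Sensible, feed 186→25 °C: -699.93 kJ/s
Outlet flows (mol/s): A 3.234, B 3.234, C 19.866
Sensible, products 25→49.1 °C: 100.85 kJ/s
Q = ΔH = -2744.6 kJ/s = -2744.6 kW
Heat removed = 164680 kJ/min

Q_out = 165000 kJ/min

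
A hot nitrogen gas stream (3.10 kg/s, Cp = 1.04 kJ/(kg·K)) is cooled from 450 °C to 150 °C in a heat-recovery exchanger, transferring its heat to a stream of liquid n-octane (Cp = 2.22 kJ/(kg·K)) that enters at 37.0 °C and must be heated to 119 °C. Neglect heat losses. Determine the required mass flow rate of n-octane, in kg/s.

ṁ_c = 5.31 kg/s

Heat released by hot stream: Q = 3.10 × 1.04 × (450 − 150) = 967.2 kJ/s
Energy balance on cold side (adiabatic exchanger): Q = ṁ_c·Cp_c·(T_c,out − T_c,in)
ṁ_c = 967.2 / [2.22 × (119 − 37.0)] = 5.3131 kg/s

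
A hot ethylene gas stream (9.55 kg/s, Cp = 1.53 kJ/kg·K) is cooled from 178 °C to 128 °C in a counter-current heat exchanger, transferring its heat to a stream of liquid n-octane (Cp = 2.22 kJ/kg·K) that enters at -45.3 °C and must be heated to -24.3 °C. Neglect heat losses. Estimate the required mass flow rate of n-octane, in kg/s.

ṁ_c = 15.7 kg/s

Heat released by hot stream: Q = 9.55 × 1.53 × (178 − 128) = 730.58 kJ/s
Energy balance on cold side (adiabatic exchanger): Q = ṁ_c·Cp_c·(T_c,out − T_c,in)
ṁ_c = 730.58 / [2.22 × (-24.3 − -45.3)] = 15.671 kg/s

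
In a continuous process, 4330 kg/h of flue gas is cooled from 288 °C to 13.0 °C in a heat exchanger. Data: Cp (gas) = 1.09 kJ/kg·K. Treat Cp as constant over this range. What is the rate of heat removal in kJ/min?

Q = ṁ·Cp·ΔT = 4330 × 1.09 × (13.0 − 288) = -1.2979e+06 kJ/h
Converting: 1.2979e+06 / 3600 s = 360.53 kW
Cooling duty = 21632 kJ/min

Q_c = 21600 kJ/min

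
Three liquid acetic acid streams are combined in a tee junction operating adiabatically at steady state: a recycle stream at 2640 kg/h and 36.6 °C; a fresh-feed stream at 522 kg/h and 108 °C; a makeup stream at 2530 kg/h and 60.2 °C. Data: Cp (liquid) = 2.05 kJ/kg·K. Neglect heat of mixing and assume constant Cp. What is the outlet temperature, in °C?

T_out = 53.6 °C

Adiabatic, steady state ⇒ Σ ṁᵢCp,ᵢ(T_out − Tᵢ) = 0
T_out = Σ ṁᵢCp,ᵢTᵢ / Σ ṁᵢCp,ᵢ
      = 625880 / 11669 = 53.638 °C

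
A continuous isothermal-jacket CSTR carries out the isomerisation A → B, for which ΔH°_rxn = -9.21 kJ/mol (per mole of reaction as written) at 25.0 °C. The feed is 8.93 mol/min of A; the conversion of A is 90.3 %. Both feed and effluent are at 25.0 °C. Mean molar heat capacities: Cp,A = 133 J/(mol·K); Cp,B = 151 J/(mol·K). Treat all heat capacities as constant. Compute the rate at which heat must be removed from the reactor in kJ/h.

Q_out = 4460 kJ/h

Extent of reaction ξ = 0.903 × 8.93 = 8.0638 mol/min
Reaction term: ξ·ΔH°_rxn = 8.0638 × -9.21 = -74.268 kJ/min
Q = ΔH = -74.268 kJ/min = -1.2378 kW
Heat removed = 4456.1 kJ/h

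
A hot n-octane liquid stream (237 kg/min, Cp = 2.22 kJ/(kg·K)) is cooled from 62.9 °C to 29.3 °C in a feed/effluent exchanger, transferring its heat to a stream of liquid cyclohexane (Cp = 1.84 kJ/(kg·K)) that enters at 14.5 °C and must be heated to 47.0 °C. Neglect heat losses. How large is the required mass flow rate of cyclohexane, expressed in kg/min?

Heat released by hot stream: Q = 237 × 2.22 × (62.9 − 29.3) = 17678 kJ/min
Energy balance on cold side (adiabatic exchanger): Q = ṁ_c·Cp_c·(T_c,out − T_c,in)
ṁ_c = 17678 / [1.84 × (47.0 − 14.5)] = 295.62 kg/min

ṁ_c = 296 kg/min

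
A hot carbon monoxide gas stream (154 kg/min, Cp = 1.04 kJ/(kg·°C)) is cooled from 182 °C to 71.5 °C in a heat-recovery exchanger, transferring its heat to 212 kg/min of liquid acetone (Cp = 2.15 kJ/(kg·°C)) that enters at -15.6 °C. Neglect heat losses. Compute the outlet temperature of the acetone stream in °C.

T_c,out = 23.2 °C

Heat released by hot stream: Q = 154 × 1.04 × (182 − 71.5) = 17698 kJ/min
Energy balance on cold side (adiabatic exchanger): Q = ṁ_c·Cp_c·(T_c,out − T_c,in)
T_c,out = -15.6 + 17698/(212 × 2.15) = 23.228 °C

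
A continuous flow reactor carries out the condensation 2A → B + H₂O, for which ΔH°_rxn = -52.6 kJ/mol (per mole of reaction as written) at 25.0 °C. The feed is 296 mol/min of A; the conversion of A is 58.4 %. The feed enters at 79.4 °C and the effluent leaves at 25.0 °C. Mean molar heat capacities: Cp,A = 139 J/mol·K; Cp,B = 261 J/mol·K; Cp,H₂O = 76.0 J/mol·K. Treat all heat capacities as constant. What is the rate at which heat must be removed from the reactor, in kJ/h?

Q_out = 407000 kJ/h

Extent of reaction ξ = 0.584 × 296 / 2 = 86.432 mol/min
Reaction term: ξ·ΔH°_rxn = 86.432 × -52.6 = -4546.3 kJ/min
Sensible, feed 79.4→25 °C: -2238.2 kJ/min
Outlet flows (mol/min): A 123.14, B 86.432, H₂O 86.432
Sensible, products 25→25.0 °C: 0 kJ/min
Q = ΔH = -6784.6 kJ/min = -113.08 kW
Heat removed = 407070 kJ/h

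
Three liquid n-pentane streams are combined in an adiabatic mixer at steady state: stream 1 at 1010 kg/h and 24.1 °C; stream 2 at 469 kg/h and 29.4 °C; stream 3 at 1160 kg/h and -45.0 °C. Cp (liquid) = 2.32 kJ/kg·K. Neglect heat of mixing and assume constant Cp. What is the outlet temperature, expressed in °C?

T_out = -5.33 °C

Energy balance with Q = 0: Σ ṁᵢCp,ᵢ(T_out − Tᵢ) = 0
Σ ṁᵢCp,ᵢTᵢ = 1010×2.32×24.1 + 469×2.32×29.4 + 1160×2.32×-45.0 = -32643
Σ ṁᵢCp,ᵢ = 1010×2.32 + 469×2.32 + 1160×2.32 = 6122.5
T_out = -32643 / 6122.5 = -5.3317 °C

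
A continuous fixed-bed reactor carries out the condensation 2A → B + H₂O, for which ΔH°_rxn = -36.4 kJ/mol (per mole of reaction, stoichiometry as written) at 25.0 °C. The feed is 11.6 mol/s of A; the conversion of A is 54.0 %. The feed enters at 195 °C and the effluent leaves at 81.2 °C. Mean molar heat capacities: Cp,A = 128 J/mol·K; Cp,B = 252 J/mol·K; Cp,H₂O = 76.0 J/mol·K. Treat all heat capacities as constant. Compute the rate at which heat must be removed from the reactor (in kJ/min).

Extent of reaction ξ = 0.540 × 11.6 / 2 = 3.132 mol/s
Reaction term: ξ·ΔH°_rxn = 3.132 × -36.4 = -114 kJ/s
Sensible, feed 195→25 °C: -252.42 kJ/s
Outlet flows (mol/s): A 5.336, B 3.132, H₂O 3.132
Sensible, products 25→81.2 °C: 96.119 kJ/s
Q = ΔH = -270.3 kJ/s = -270.3 kW
Heat removed = 16218 kJ/min

Q_out = 16200 kJ/min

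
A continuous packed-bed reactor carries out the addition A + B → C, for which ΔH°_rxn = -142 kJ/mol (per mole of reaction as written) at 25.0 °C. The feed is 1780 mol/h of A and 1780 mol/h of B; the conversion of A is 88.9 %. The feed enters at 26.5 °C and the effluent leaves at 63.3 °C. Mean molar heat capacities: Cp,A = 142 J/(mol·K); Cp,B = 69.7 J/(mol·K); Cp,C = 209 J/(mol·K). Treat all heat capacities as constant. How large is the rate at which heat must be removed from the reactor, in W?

Extent of reaction ξ = 0.889 × 1780 = 1582.4 mol/h
Reaction term: ξ·ΔH°_rxn = 1582.4 × -142 = -224700 kJ/h
Sensible, feed 26.5→25 °C: -565.24 kJ/h
Outlet flows (mol/h): A 197.58, B 197.58, C 1582.4
Sensible, products 25→63.3 °C: 14269 kJ/h
Q = ΔH = -211000 kJ/h = -58.611 kW
Heat removed = 58611 W

Q_out = 58600 W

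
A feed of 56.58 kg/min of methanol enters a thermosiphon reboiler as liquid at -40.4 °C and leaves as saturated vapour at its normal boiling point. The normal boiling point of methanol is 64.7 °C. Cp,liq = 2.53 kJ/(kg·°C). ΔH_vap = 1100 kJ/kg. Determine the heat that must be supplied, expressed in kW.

Q = 1290 kW

liquid -40.4→64.7 °C: 265.9 kJ/kg
vaporisation at 64.7 °C: 1100 kJ/kg
Δh = 265.9 + 1100 = 1365.9 kJ/kg
Q = ṁ·Δh = 56.58 kg/min × 1365.9 kJ/kg = 77283 kJ/min
|Q| = 1288 kW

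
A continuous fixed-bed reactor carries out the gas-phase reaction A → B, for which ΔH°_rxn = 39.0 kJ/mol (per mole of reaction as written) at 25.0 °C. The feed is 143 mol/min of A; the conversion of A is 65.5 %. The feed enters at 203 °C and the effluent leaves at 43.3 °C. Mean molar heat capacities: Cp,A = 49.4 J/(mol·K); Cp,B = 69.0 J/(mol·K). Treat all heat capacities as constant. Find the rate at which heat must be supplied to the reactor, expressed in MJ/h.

Q_in = 154 MJ/h

Extent of reaction ξ = 0.655 × 143 = 93.665 mol/min
Reaction term: ξ·ΔH°_rxn = 93.665 × 39.0 = 3652.9 kJ/min
Sensible, feed 203→25 °C: -1257.4 kJ/min
Outlet flows (mol/min): A 49.335, B 93.665
Sensible, products 25→43.3 °C: 162.87 kJ/min
Q = ΔH = 2558.4 kJ/min = 42.64 kW
Heat supplied = 153.5 MJ/h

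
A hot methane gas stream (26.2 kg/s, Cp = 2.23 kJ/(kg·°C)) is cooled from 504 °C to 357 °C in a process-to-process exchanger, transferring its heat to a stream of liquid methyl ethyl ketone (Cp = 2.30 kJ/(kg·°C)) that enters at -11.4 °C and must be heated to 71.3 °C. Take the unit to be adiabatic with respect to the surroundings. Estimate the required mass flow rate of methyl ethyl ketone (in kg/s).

ṁ_c = 45.2 kg/s

Heat released by hot stream: Q = 26.2 × 2.23 × (504 − 357) = 8588.6 kJ/s
Energy balance on cold side (adiabatic exchanger): Q = ṁ_c·Cp_c·(T_c,out − T_c,in)
ṁ_c = 8588.6 / [2.30 × (71.3 − -11.4)] = 45.153 kg/s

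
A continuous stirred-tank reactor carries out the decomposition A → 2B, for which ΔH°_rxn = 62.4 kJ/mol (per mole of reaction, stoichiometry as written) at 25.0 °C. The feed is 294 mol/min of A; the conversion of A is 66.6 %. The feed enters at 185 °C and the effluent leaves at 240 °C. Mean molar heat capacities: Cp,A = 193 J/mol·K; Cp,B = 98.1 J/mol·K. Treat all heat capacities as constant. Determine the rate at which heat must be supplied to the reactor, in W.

Extent of reaction ξ = 0.666 × 294 = 195.8 mol/min
Reaction term: ξ·ΔH°_rxn = 195.8 × 62.4 = 12218 kJ/min
Sensible, feed 185→25 °C: -9078.7 kJ/min
Outlet flows (mol/min): A 98.196, B 391.61
Sensible, products 25→240 °C: 12334 kJ/min
Q = ΔH = 15474 kJ/min = 257.89 kW
Heat supplied = 257890 W

Q_in = 258000 W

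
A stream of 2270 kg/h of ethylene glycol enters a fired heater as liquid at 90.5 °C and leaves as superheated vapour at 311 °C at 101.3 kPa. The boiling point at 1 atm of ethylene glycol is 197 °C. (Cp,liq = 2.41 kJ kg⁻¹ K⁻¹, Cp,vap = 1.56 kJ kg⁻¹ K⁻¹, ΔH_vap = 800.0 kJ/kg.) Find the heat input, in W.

Q = 778000 W

liquid 90.5→197 °C: 256.67 kJ/kg
vaporisation at 197 °C: 800 kJ/kg
vapour 197→311 °C: 177.84 kJ/kg
Δh = 256.67 + 800 + 177.84 = 1234.5 kJ/kg
Q = ṁ·Δh = 2270 kg/h × 1234.5 kJ/kg = 2.8023e+06 kJ/h
|Q| = 778.42 kW = 778420 W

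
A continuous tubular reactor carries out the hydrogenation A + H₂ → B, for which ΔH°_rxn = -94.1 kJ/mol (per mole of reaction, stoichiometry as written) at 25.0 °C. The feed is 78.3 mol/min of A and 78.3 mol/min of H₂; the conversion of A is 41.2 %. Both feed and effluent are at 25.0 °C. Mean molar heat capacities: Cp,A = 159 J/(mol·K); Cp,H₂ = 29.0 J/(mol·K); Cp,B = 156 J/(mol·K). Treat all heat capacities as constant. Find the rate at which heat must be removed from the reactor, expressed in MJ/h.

Extent of reaction ξ = 0.412 × 78.3 = 32.26 mol/min
Reaction term: ξ·ΔH°_rxn = 32.26 × -94.1 = -3035.6 kJ/min
Q = ΔH = -3035.6 kJ/min = -50.594 kW
Heat removed = 182.14 MJ/h

Q_out = 182 MJ/h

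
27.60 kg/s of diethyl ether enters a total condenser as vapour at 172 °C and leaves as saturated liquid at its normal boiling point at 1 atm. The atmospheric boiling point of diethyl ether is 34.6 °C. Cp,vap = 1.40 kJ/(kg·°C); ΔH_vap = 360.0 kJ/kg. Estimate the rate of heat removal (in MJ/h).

vapour 172→34.6 °C: -192.36 kJ/kg
condensation at 34.6 °C: -360 kJ/kg
Δh = -192.36 + -360 = -552.36 kJ/kg
Q = ṁ·Δh = 27.60 kg/s × -552.36 kJ/kg = -15245 kJ/s
|Q| = 15245 kW = 54882 MJ/h

Q_c = 54900 MJ/h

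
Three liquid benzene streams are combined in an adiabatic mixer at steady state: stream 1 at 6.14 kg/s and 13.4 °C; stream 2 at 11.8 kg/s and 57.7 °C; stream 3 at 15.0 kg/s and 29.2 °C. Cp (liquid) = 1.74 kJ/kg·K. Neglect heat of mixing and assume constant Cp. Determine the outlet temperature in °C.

T_out = 36.5 °C

No heat crosses the boundary, so H_out = H_in.
Σ ṁᵢCp,ᵢTᵢ = 6.14×1.74×13.4 + 11.8×1.74×57.7 + 15.0×1.74×29.2 = 2090
Σ ṁᵢCp,ᵢ = 6.14×1.74 + 11.8×1.74 + 15.0×1.74 = 57.316
T_out = 2090 / 57.316 = 36.464 °C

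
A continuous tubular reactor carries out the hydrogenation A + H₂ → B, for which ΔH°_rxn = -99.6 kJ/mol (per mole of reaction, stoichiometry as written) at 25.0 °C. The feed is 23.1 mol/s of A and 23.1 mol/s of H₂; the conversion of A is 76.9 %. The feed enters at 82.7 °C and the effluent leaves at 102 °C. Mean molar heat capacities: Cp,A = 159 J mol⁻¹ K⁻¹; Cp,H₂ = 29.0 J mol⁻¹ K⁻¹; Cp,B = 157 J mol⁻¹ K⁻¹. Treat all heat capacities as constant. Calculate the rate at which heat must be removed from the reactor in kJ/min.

Q_out = 104000 kJ/min

Extent of reaction ξ = 0.769 × 23.1 = 17.764 mol/s
Reaction term: ξ·ΔH°_rxn = 17.764 × -99.6 = -1769.3 kJ/s
Sensible, feed 82.7→25 °C: -250.58 kJ/s
Outlet flows (mol/s): A 5.3361, H₂ 5.3361, B 17.764
Sensible, products 25→102 °C: 291.99 kJ/s
Q = ΔH = -1727.9 kJ/s = -1727.9 kW
Heat removed = 103670 kJ/min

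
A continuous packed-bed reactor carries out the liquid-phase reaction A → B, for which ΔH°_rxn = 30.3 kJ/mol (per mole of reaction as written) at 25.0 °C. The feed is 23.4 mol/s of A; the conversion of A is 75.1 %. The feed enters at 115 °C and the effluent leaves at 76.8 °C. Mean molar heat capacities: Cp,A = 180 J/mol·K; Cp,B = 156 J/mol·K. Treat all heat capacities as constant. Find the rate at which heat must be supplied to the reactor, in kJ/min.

Q_in = 21000 kJ/min

Extent of reaction ξ = 0.751 × 23.4 = 17.573 mol/s
Reaction term: ξ·ΔH°_rxn = 17.573 × 30.3 = 532.47 kJ/s
Sensible, feed 115→25 °C: -379.08 kJ/s
Outlet flows (mol/s): A 5.8266, B 17.573
Sensible, products 25→76.8 °C: 196.33 kJ/s
Q = ΔH = 349.73 kJ/s = 349.73 kW
Heat supplied = 20984 kJ/min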